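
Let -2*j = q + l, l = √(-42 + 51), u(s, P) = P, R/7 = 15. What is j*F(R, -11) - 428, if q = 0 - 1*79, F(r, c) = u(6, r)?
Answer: 3562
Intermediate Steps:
R = 105 (R = 7*15 = 105)
F(r, c) = r
l = 3 (l = √9 = 3)
q = -79 (q = 0 - 79 = -79)
j = 38 (j = -(-79 + 3)/2 = -½*(-76) = 38)
j*F(R, -11) - 428 = 38*105 - 428 = 3990 - 428 = 3562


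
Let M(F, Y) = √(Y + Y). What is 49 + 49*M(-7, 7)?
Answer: 49 + 49*√14 ≈ 232.34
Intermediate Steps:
M(F, Y) = √2*√Y (M(F, Y) = √(2*Y) = √2*√Y)
49 + 49*M(-7, 7) = 49 + 49*(√2*√7) = 49 + 49*√14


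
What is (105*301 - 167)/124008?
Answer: 15719/62004 ≈ 0.25352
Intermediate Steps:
(105*301 - 167)/124008 = (31605 - 167)*(1/124008) = 31438*(1/124008) = 15719/62004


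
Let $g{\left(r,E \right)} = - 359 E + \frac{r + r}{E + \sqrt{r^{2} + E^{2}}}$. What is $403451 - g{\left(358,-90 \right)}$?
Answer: $\frac{66434149}{179} - \frac{2 \sqrt{34066}}{179} \approx 3.7114 \cdot 10^{5}$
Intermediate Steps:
$g{\left(r,E \right)} = - 359 E + \frac{2 r}{E + \sqrt{E^{2} + r^{2}}}$
$403451 - g{\left(358,-90 \right)} = 403451 - \frac{- 359 \left(-90\right)^{2} + 2 \cdot 358 - - 32310 \sqrt{\left(-90\right)^{2} + 358^{2}}}{-90 + \sqrt{\left(-90\right)^{2} + 358^{2}}} = 403451 - \frac{\left(-359\right) 8100 + 716 - - 32310 \sqrt{8100 + 128164}}{-90 + \sqrt{8100 + 128164}} = 403451 - \frac{-2907900 + 716 - - 32310 \sqrt{136264}}{-90 + \sqrt{136264}} = 403451 - \frac{-2907900 + 716 - - 32310 \cdot 2 \sqrt{34066}}{-90 + 2 \sqrt{34066}} = 403451 - \frac{-2907900 + 716 + 64620 \sqrt{34066}}{-90 + 2 \sqrt{34066}} = 403451 - \frac{-2907184 + 64620 \sqrt{34066}}{-90 + 2 \sqrt{34066}}$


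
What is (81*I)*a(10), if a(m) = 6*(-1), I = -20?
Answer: 9720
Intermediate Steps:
a(m) = -6
(81*I)*a(10) = (81*(-20))*(-6) = -1620*(-6) = 9720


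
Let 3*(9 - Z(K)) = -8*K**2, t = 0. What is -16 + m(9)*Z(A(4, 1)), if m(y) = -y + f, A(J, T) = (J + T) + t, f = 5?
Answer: -956/3 ≈ -318.67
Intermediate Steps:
A(J, T) = J + T (A(J, T) = (J + T) + 0 = J + T)
Z(K) = 9 + 8*K**2/3 (Z(K) = 9 - (-8)*K**2/3 = 9 + 8*K**2/3)
m(y) = 5 - y (m(y) = -y + 5 = 5 - y)
-16 + m(9)*Z(A(4, 1)) = -16 + (5 - 1*9)*(9 + 8*(4 + 1)**2/3) = -16 + (5 - 9)*(9 + (8/3)*5**2) = -16 - 4*(9 + (8/3)*25) = -16 - 4*(9 + 200/3) = -16 - 4*227/3 = -16 - 908/3 = -956/3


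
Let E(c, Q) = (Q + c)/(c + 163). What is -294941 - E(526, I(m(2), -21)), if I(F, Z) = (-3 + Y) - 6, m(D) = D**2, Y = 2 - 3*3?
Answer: -203214859/689 ≈ -2.9494e+5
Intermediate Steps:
Y = -7 (Y = 2 - 1*9 = 2 - 9 = -7)
I(F, Z) = -16 (I(F, Z) = (-3 - 7) - 6 = -10 - 6 = -16)
E(c, Q) = (Q + c)/(163 + c)
-294941 - E(526, I(m(2), -21)) = -294941 - (-16 + 526)/(163 + 526) = -294941 - 510/689 = -203214859/689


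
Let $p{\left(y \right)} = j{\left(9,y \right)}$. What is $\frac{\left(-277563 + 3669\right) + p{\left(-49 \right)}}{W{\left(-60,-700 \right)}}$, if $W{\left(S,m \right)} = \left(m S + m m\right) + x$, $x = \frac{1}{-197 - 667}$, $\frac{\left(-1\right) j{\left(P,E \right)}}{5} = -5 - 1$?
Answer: $- \frac{236618496}{459647999} \approx -0.51478$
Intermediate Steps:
$j{\left(P,E \right)} = 30$ ($j{\left(P,E \right)} = - 5 \left(-5 - 1\right) = \left(-5\right) \left(-6\right) = 30$)
$x = - \frac{1}{864}$ ($x = \frac{1}{-864} = - \frac{1}{864} \approx -0.0011574$)
$p{\left(y \right)} = 30$
$W{\left(S,m \right)} = - \frac{1}{864} + m^{2} + S m$ ($W{\left(S,m \right)} = \left(m S + m m\right) - \frac{1}{864} = \left(S m + m^{2}\right) - \frac{1}{864} = \left(m^{2} + S m\right) - \frac{1}{864} = - \frac{1}{864} + m^{2} + S m$)
$\frac{\left(-277563 + 3669\right) + p{\left(-49 \right)}}{W{\left(-60,-700 \right)}} = \frac{\left(-277563 + 3669\right) + 30}{- \frac{1}{864} + \left(-700\right)^{2} - -42000} = \frac{-273894 + 30}{- \frac{1}{864} + 490000 + 42000} = - \frac{273864}{\frac{459647999}{864}} = \left(-273864\right) \frac{864}{459647999} = - \frac{236618496}{459647999}$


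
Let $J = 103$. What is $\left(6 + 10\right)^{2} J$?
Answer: $26368$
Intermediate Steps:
$\left(6 + 10\right)^{2} J = \left(6 + 10\right)^{2} \cdot 103 = 16^{2} \cdot 103 = 256 \cdot 103 = 26368$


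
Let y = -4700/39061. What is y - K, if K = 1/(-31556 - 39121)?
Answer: -332142839/2760714297 ≈ -0.12031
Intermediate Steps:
y = -4700/39061 (y = -4700*1/39061 = -4700/39061 ≈ -0.12032)
K = -1/70677 (K = 1/(-70677) = -1/70677 ≈ -1.4149e-5)
y - K = -4700/39061 - 1*(-1/70677) = -4700/39061 + 1/70677 = -332142839/2760714297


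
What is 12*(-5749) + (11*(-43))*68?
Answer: -101152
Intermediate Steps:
12*(-5749) + (11*(-43))*68 = -68988 - 473*68 = -68988 - 32164 = -101152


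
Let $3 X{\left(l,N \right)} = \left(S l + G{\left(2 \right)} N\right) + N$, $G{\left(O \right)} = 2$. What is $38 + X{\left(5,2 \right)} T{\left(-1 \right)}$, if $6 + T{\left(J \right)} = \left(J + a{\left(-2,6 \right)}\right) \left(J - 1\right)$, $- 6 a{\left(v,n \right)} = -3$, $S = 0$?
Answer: $28$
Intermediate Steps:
$a{\left(v,n \right)} = \frac{1}{2}$ ($a{\left(v,n \right)} = \left(- \frac{1}{6}\right) \left(-3\right) = \frac{1}{2}$)
$T{\left(J \right)} = -6 + \left(\frac{1}{2} + J\right) \left(-1 + J\right)$ ($T{\left(J \right)} = -6 + \left(J + \frac{1}{2}\right) \left(J - 1\right) = -6 + \left(\frac{1}{2} + J\right) \left(-1 + J\right)$)
$X{\left(l,N \right)} = N$ ($X{\left(l,N \right)} = \frac{\left(0 l + 2 N\right) + N}{3} = \frac{\left(0 + 2 N\right) + N}{3} = \frac{2 N + N}{3} = \frac{3 N}{3} = N$)
$38 + X{\left(5,2 \right)} T{\left(-1 \right)} = 38 + 2 \left(- \frac{13}{2} + \left(-1\right)^{2} - - \frac{1}{2}\right) = 38 + 2 \left(- \frac{13}{2} + 1 + \frac{1}{2}\right) = 38 + 2 \left(-5\right) = 38 - 10 = 28$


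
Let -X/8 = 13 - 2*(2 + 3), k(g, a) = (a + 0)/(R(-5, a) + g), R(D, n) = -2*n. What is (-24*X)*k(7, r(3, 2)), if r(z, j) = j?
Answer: 384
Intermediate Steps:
k(g, a) = a/(g - 2*a) (k(g, a) = (a + 0)/(-2*a + g) = a/(g - 2*a))
X = -24 (X = -8*(13 - 2*(2 + 3)) = -8*(13 - 2*5) = -8*(13 - 10) = -8*3 = -24)
(-24*X)*k(7, r(3, 2)) = (-24*(-24))*(-1*2/(-1*7 + 2*2)) = 576*(-1*2/(-7 + 4)) = 576*(-1*2/(-3)) = 576*(-1*2*(-⅓)) = 576*(⅔) = 384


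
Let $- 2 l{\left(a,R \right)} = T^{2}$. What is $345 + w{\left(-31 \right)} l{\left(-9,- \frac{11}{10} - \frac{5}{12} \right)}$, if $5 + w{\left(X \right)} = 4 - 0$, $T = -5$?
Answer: $\frac{715}{2} \approx 357.5$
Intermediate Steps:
$w{\left(X \right)} = -1$ ($w{\left(X \right)} = -5 + \left(4 - 0\right) = -5 + \left(4 + 0\right) = -5 + 4 = -1$)
$l{\left(a,R \right)} = - \frac{25}{2}$ ($l{\left(a,R \right)} = - \frac{\left(-5\right)^{2}}{2} = \left(- \frac{1}{2}\right) 25 = - \frac{25}{2}$)
$345 + w{\left(-31 \right)} l{\left(-9,- \frac{11}{10} - \frac{5}{12} \right)} = 345 - - \frac{25}{2} = 345 + \frac{25}{2} = \frac{715}{2}$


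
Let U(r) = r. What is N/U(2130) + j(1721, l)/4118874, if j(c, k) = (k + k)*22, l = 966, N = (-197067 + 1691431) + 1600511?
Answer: 141638785603/97480018 ≈ 1453.0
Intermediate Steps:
N = 3094875 (N = 1494364 + 1600511 = 3094875)
j(c, k) = 44*k (j(c, k) = (2*k)*22 = 44*k)
N/U(2130) + j(1721, l)/4118874 = 3094875/2130 + (44*966)/4118874 = 3094875*(1/2130) + 42504*(1/4118874) = 206325/142 + 7084/686479 = 141638785603/97480018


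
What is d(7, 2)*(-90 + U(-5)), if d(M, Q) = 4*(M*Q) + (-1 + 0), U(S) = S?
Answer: -5225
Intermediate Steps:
d(M, Q) = -1 + 4*M*Q (d(M, Q) = 4*M*Q - 1 = -1 + 4*M*Q)
d(7, 2)*(-90 + U(-5)) = (-1 + 4*7*2)*(-90 - 5) = (-1 + 56)*(-95) = 55*(-95) = -5225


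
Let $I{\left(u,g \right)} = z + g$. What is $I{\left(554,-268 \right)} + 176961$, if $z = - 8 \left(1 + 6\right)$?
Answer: $176637$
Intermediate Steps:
$z = -56$ ($z = \left(-8\right) 7 = -56$)
$I{\left(u,g \right)} = -56 + g$
$I{\left(554,-268 \right)} + 176961 = \left(-56 - 268\right) + 176961 = -324 + 176961 = 176637$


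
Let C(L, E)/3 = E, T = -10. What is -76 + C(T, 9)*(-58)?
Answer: -1642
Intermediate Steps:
C(L, E) = 3*E
-76 + C(T, 9)*(-58) = -76 + (3*9)*(-58) = -76 + 27*(-58) = -76 - 1566 = -1642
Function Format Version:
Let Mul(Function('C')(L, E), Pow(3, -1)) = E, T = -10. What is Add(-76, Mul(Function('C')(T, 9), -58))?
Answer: -1642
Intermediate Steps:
Function('C')(L, E) = Mul(3, E)
Add(-76, Mul(Function('C')(T, 9), -58)) = Add(-76, Mul(Mul(3, 9), -58)) = Add(-76, Mul(27, -58)) = Add(-76, -1566) = -1642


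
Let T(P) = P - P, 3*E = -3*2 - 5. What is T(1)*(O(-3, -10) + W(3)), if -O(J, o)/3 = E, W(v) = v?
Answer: 0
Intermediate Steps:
E = -11/3 (E = (-3*2 - 5)/3 = (-6 - 5)/3 = (⅓)*(-11) = -11/3 ≈ -3.6667)
T(P) = 0
O(J, o) = 11 (O(J, o) = -3*(-11/3) = 11)
T(1)*(O(-3, -10) + W(3)) = 0*(11 + 3) = 0*14 = 0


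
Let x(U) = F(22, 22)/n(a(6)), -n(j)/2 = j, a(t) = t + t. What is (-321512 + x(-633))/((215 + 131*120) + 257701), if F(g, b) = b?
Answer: -3858155/3283632 ≈ -1.1750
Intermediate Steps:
a(t) = 2*t
n(j) = -2*j
x(U) = -11/12 (x(U) = 22/((-4*6)) = 22/((-2*12)) = 22/(-24) = 22*(-1/24) = -11/12)
(-321512 + x(-633))/((215 + 131*120) + 257701) = (-321512 - 11/12)/((215 + 131*120) + 257701) = -3858155/(12*((215 + 15720) + 257701)) = -3858155/(12*(15935 + 257701)) = -3858155/12/273636 = -3858155/12*1/273636 = -3858155/3283632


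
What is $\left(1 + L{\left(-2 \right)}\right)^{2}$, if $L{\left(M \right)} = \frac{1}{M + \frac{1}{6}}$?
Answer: $\frac{25}{121} \approx 0.20661$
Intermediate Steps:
$L{\left(M \right)} = \frac{1}{\frac{1}{6} + M}$ ($L{\left(M \right)} = \frac{1}{M + \frac{1}{6}} = \frac{1}{\frac{1}{6} + M}$)
$\left(1 + L{\left(-2 \right)}\right)^{2} = \left(1 + \frac{6}{1 + 6 \left(-2\right)}\right)^{2} = \left(1 + \frac{6}{1 - 12}\right)^{2} = \left(1 + \frac{6}{-11}\right)^{2} = \left(1 + 6 \left(- \frac{1}{11}\right)\right)^{2} = \left(1 - \frac{6}{11}\right)^{2} = \left(\frac{5}{11}\right)^{2} = \frac{25}{121}$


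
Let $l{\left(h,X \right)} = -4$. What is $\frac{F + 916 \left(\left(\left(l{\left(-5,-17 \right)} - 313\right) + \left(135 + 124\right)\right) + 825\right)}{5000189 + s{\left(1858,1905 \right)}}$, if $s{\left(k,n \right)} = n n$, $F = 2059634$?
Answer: $\frac{1381103}{4314607} \approx 0.3201$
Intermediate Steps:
$s{\left(k,n \right)} = n^{2}$
$\frac{F + 916 \left(\left(\left(l{\left(-5,-17 \right)} - 313\right) + \left(135 + 124\right)\right) + 825\right)}{5000189 + s{\left(1858,1905 \right)}} = \frac{2059634 + 916 \left(\left(\left(-4 - 313\right) + \left(135 + 124\right)\right) + 825\right)}{5000189 + 1905^{2}} = \frac{2059634 + 916 \left(\left(-317 + 259\right) + 825\right)}{5000189 + 3629025} = \frac{2059634 + 916 \left(-58 + 825\right)}{8629214} = \left(2059634 + 916 \cdot 767\right) \frac{1}{8629214} = \left(2059634 + 702572\right) \frac{1}{8629214} = 2762206 \cdot \frac{1}{8629214} = \frac{1381103}{4314607}$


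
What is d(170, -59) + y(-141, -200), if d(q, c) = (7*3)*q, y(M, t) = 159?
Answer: 3729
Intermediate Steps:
d(q, c) = 21*q
d(170, -59) + y(-141, -200) = 21*170 + 159 = 3570 + 159 = 3729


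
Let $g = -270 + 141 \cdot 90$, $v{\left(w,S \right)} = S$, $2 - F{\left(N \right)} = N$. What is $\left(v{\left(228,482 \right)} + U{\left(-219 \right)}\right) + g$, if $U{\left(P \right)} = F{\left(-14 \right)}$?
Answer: $12918$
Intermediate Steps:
$F{\left(N \right)} = 2 - N$
$U{\left(P \right)} = 16$ ($U{\left(P \right)} = 2 - -14 = 2 + 14 = 16$)
$g = 12420$ ($g = -270 + 12690 = 12420$)
$\left(v{\left(228,482 \right)} + U{\left(-219 \right)}\right) + g = \left(482 + 16\right) + 12420 = 498 + 12420 = 12918$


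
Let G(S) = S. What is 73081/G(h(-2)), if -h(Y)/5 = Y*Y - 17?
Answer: 73081/65 ≈ 1124.3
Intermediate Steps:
h(Y) = 85 - 5*Y² (h(Y) = -5*(Y*Y - 17) = -5*(Y² - 17) = -5*(-17 + Y²) = 85 - 5*Y²)
73081/G(h(-2)) = 73081/(85 - 5*(-2)²) = 73081/(85 - 5*4) = 73081/(85 - 20) = 73081/65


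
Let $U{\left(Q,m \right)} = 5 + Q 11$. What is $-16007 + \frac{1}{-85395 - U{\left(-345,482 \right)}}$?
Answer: $- \frac{1306251236}{81605} \approx -16007.0$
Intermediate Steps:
$U{\left(Q,m \right)} = 5 + 11 Q$
$-16007 + \frac{1}{-85395 - U{\left(-345,482 \right)}} = -16007 + \frac{1}{-85395 - \left(5 + 11 \left(-345\right)\right)} = -16007 + \frac{1}{-85395 - \left(5 - 3795\right)} = -16007 + \frac{1}{-85395 - -3790} = -16007 + \frac{1}{-85395 + 3790} = -16007 + \frac{1}{-81605} = -16007 - \frac{1}{81605} = - \frac{1306251236}{81605}$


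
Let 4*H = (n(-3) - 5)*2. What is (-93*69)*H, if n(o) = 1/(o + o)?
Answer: 66309/4 ≈ 16577.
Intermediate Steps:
n(o) = 1/(2*o)
H = -31/12 (H = (((1/2)/(-3) - 5)*2)/4 = (((1/2)*(-1/3) - 5)*2)/4 = ((-1/6 - 5)*2)/4 = (-31/6*2)/4 = (1/4)*(-31/3) = -31/12 ≈ -2.5833)
(-93*69)*H = -93*69*(-31/12) = -6417*(-31/12) = 66309/4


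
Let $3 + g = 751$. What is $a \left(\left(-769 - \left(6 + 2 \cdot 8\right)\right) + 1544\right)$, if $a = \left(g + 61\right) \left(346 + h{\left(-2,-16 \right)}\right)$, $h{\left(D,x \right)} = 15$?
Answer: $219912897$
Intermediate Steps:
$g = 748$ ($g = -3 + 751 = 748$)
$a = 292049$ ($a = \left(748 + 61\right) \left(346 + 15\right) = 809 \cdot 361 = 292049$)
$a \left(\left(-769 - \left(6 + 2 \cdot 8\right)\right) + 1544\right) = 292049 \left(\left(-769 - \left(6 + 2 \cdot 8\right)\right) + 1544\right) = 292049 \left(\left(-769 - \left(6 + 16\right)\right) + 1544\right) = 292049 \left(\left(-769 - 22\right) + 1544\right) = 292049 \left(-791 + 1544\right) = 292049 \cdot 753 = 219912897$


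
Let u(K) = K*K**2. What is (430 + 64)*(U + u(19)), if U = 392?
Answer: 3581994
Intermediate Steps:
u(K) = K**3
(430 + 64)*(U + u(19)) = (430 + 64)*(392 + 19**3) = 494*(392 + 6859) = 494*7251 = 3581994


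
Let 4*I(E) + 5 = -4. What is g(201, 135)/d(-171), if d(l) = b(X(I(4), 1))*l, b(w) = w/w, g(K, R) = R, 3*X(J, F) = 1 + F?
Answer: -15/19 ≈ -0.78947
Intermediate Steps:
I(E) = -9/4 (I(E) = -5/4 + (¼)*(-4) = -5/4 - 1 = -9/4)
X(J, F) = ⅓ + F/3 (X(J, F) = (1 + F)/3 = ⅓ + F/3)
b(w) = 1
d(l) = l (d(l) = 1*l = l)
g(201, 135)/d(-171) = 135/(-171) = 135*(-1/171) = -15/19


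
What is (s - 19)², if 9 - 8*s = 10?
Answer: 23409/64 ≈ 365.77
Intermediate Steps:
s = -⅛ (s = 9/8 - ⅛*10 = 9/8 - 5/4 = -⅛ ≈ -0.12500)
(s - 19)² = (-⅛ - 19)² = (-153/8)² = 23409/64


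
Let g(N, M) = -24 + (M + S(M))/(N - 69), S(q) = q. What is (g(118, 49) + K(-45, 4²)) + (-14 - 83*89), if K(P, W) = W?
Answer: -7407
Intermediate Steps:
g(N, M) = -24 + 2*M/(-69 + N) (g(N, M) = -24 + (M + M)/(N - 69) = -24 + (2*M)/(-69 + N) = -24 + 2*M/(-69 + N))
(g(118, 49) + K(-45, 4²)) + (-14 - 83*89) = (2*(828 + 49 - 12*118)/(-69 + 118) + 4²) + (-14 - 83*89) = (2*(828 + 49 - 1416)/49 + 16) + (-14 - 7387) = (2*(1/49)*(-539) + 16) - 7401 = (-22 + 16) - 7401 = -6 - 7401 = -7407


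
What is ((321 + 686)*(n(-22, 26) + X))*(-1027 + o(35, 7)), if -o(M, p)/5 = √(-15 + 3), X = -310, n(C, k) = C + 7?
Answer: 336111425 + 3272750*I*√3 ≈ 3.3611e+8 + 5.6686e+6*I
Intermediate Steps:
n(C, k) = 7 + C
o(M, p) = -10*I*√3 (o(M, p) = -5*√(-15 + 3) = -10*I*√3)
((321 + 686)*(n(-22, 26) + X))*(-1027 + o(35, 7)) = ((321 + 686)*((7 - 22) - 310))*(-1027 - 10*I*√3) = (1007*(-15 - 310))*(-1027 - 10*I*√3) = (1007*(-325))*(-1027 - 10*I*√3) = -327275*(-1027 - 10*I*√3) = 336111425 + 3272750*I*√3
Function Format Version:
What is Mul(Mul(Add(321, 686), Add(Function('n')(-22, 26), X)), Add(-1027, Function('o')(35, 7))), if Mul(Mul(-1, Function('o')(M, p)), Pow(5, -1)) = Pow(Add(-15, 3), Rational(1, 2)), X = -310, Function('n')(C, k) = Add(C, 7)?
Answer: Add(336111425, Mul(3272750, I, Pow(3, Rational(1, 2)))) ≈ Add(3.3611e+8, Mul(5.6686e+6, I))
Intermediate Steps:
Function('n')(C, k) = Add(7, C)
Function('o')(M, p) = Mul(-10, I, Pow(3, Rational(1, 2))) (Function('o')(M, p) = Mul(-5, Pow(Add(-15, 3), Rational(1, 2))) = Mul(-5, Pow(-12, Rational(1, 2))) = Mul(-5, Mul(2, I, Pow(3, Rational(1, 2)))) = Mul(-10, I, Pow(3, Rational(1, 2))))
Mul(Mul(Add(321, 686), Add(Function('n')(-22, 26), X)), Add(-1027, Function('o')(35, 7))) = Mul(Mul(Add(321, 686), Add(Add(7, -22), -310)), Add(-1027, Mul(-10, I, Pow(3, Rational(1, 2))))) = Mul(Mul(1007, Add(-15, -310)), Add(-1027, Mul(-10, I, Pow(3, Rational(1, 2))))) = Mul(Mul(1007, -325), Add(-1027, Mul(-10, I, Pow(3, Rational(1, 2))))) = Mul(-327275, Add(-1027, Mul(-10, I, Pow(3, Rational(1, 2))))) = Add(336111425, Mul(3272750, I, Pow(3, Rational(1, 2))))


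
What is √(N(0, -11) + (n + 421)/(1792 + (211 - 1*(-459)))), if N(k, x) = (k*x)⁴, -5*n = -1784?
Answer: √47873590/12310 ≈ 0.56207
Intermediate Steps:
n = 1784/5 (n = -⅕*(-1784) = 1784/5 ≈ 356.80)
N(k, x) = k⁴*x⁴
√(N(0, -11) + (n + 421)/(1792 + (211 - 1*(-459)))) = √(0⁴*(-11)⁴ + (1784/5 + 421)/(1792 + (211 - 1*(-459)))) = √(0*14641 + 3889/(5*(1792 + (211 + 459)))) = √(0 + 3889/(5*(1792 + 670))) = √(0 + (3889/5)/2462) = √(0 + (3889/5)*(1/2462)) = √(0 + 3889/12310) = √(3889/12310) = √47873590/12310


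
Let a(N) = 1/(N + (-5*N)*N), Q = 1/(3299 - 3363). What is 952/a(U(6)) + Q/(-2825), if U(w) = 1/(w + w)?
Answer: 75303209/1627200 ≈ 46.278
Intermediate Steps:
U(w) = 1/(2*w)
Q = -1/64 (Q = 1/(-64) = -1/64 ≈ -0.015625)
a(N) = 1/(N - 5*N**2)
952/a(U(6)) + Q/(-2825) = 952/((-1/(((1/2)/6)*(-1 + 5*((1/2)/6))))) - 1/64/(-2825) = 952/((-1/(((1/2)*(1/6))*(-1 + 5*((1/2)*(1/6)))))) - 1/64*(-1/2825) = 952/((-1/(1/12*(-1 + 5*(1/12))))) + 1/180800 = 952/((-1*12/(-1 + 5/12))) + 1/180800 = 952/((-1*12/(-7/12))) + 1/180800 = 952/((-1*12*(-12/7))) + 1/180800 = 952/(144/7) + 1/180800 = 952*(7/144) + 1/180800 = 833/18 + 1/180800 = 75303209/1627200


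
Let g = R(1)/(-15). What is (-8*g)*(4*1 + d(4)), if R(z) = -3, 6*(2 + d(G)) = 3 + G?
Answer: -76/15 ≈ -5.0667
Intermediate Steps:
d(G) = -3/2 + G/6 (d(G) = -2 + (3 + G)/6 = -2 + (½ + G/6) = -3/2 + G/6)
g = ⅕ (g = -3/(-15) = -3*(-1/15) = ⅕ ≈ 0.20000)
(-8*g)*(4*1 + d(4)) = (-8*⅕)*(4*1 + (-3/2 + (⅙)*4)) = -8*(4 + (-3/2 + ⅔))/5 = -8*(4 - ⅚)/5 = -8/5*19/6 = -76/15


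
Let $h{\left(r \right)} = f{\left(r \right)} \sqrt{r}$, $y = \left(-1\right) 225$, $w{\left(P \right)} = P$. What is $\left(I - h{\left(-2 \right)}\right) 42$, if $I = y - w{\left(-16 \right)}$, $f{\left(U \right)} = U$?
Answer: $-8778 + 84 i \sqrt{2} \approx -8778.0 + 118.79 i$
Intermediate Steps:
$y = -225$
$h{\left(r \right)} = r^{\frac{3}{2}}$ ($h{\left(r \right)} = r \sqrt{r} = r^{\frac{3}{2}}$)
$I = -209$ ($I = -225 - -16 = -225 + 16 = -209$)
$\left(I - h{\left(-2 \right)}\right) 42 = \left(-209 - \left(-2\right)^{\frac{3}{2}}\right) 42 = \left(-209 - - 2 i \sqrt{2}\right) 42 = \left(-209 + 2 i \sqrt{2}\right) 42 = -8778 + 84 i \sqrt{2}$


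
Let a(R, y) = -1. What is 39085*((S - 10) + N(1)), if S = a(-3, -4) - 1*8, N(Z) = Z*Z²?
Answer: -703530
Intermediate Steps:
N(Z) = Z³
S = -9 (S = -1 - 1*8 = -1 - 8 = -9)
39085*((S - 10) + N(1)) = 39085*((-9 - 10) + 1³) = 39085*(-19 + 1) = 39085*(-18) = -703530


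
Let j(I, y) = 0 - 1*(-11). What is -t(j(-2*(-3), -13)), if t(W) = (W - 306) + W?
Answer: 284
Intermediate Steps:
j(I, y) = 11 (j(I, y) = 0 + 11 = 11)
t(W) = -306 + 2*W (t(W) = (-306 + W) + W = -306 + 2*W)
-t(j(-2*(-3), -13)) = -(-306 + 2*11) = -(-306 + 22) = -1*(-284) = 284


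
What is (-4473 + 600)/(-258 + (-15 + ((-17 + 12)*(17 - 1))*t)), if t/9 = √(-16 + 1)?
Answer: 117481/872281 - 309840*I*√15/872281 ≈ 0.13468 - 1.3757*I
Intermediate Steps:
t = 9*I*√15 (t = 9*√(-16 + 1) = 9*√(-15) = 9*(I*√15) = 9*I*√15 ≈ 34.857*I)
(-4473 + 600)/(-258 + (-15 + ((-17 + 12)*(17 - 1))*t)) = (-4473 + 600)/(-258 + (-15 + ((-17 + 12)*(17 - 1))*(9*I*√15))) = -3873/(-258 + (-15 + (-5*16)*(9*I*√15))) = -3873/(-258 + (-15 - 720*I*√15)) = -3873/(-273 - 720*I*√15)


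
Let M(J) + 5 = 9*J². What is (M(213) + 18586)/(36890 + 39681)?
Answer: 426902/76571 ≈ 5.5752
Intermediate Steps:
M(J) = -5 + 9*J²
(M(213) + 18586)/(36890 + 39681) = ((-5 + 9*213²) + 18586)/(36890 + 39681) = ((-5 + 9*45369) + 18586)/76571 = ((-5 + 408321) + 18586)*(1/76571) = (408316 + 18586)*(1/76571) = 426902*(1/76571) = 426902/76571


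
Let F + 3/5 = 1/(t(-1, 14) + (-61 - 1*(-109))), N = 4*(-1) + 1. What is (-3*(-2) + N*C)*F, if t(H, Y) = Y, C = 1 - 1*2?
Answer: -1629/310 ≈ -5.2548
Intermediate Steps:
C = -1 (C = 1 - 2 = -1)
N = -3 (N = -4 + 1 = -3)
F = -181/310 (F = -3/5 + 1/(14 + (-61 - 1*(-109))) = -3/5 + 1/(14 + (-61 + 109)) = -3/5 + 1/(14 + 48) = -3/5 + 1/62 = -181/310 ≈ -0.58387)
(-3*(-2) + N*C)*F = (-3*(-2) - 3*(-1))*(-181/310) = (6 + 3)*(-181/310) = 9*(-181/310) = -1629/310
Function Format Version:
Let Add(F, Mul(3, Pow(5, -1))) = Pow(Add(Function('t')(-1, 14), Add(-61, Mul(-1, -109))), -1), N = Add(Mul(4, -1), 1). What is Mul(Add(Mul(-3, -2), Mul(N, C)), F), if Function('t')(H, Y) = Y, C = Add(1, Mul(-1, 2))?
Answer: Rational(-1629, 310) ≈ -5.2548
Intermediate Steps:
C = -1 (C = Add(1, -2) = -1)
N = -3 (N = Add(-4, 1) = -3)
F = Rational(-181, 310) (F = Add(Rational(-3, 5), Pow(Add(14, Add(-61, Mul(-1, -109))), -1)) = Add(Rational(-3, 5), Pow(Add(14, Add(-61, 109)), -1)) = Add(Rational(-3, 5), Pow(Add(14, 48), -1)) = Add(Rational(-3, 5), Pow(62, -1)) = Add(Rational(-3, 5), Rational(1, 62)) = Rational(-181, 310) ≈ -0.58387)
Mul(Add(Mul(-3, -2), Mul(N, C)), F) = Mul(Add(Mul(-3, -2), Mul(-3, -1)), Rational(-181, 310)) = Mul(Add(6, 3), Rational(-181, 310)) = Mul(9, Rational(-181, 310)) = Rational(-1629, 310)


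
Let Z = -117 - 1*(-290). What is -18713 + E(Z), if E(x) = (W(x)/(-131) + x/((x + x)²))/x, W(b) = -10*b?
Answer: -293470964257/15682796 ≈ -18713.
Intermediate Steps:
Z = 173 (Z = -117 + 290 = 173)
E(x) = (1/(4*x) + 10*x/131)/x (E(x) = (-10*x/(-131) + x/((x + x)²))/x = (-10*x*(-1/131) + x/((2*x)²))/x = (10*x/131 + x/((4*x²)))/x = (10*x/131 + x*(1/(4*x²)))/x = (10*x/131 + 1/(4*x))/x = (1/(4*x) + 10*x/131)/x)
-18713 + E(Z) = -18713 + (10/131 + (¼)/173²) = -18713 + (10/131 + (¼)*(1/29929)) = -18713 + (10/131 + 1/119716) = -18713 + 1197291/15682796 = -293470964257/15682796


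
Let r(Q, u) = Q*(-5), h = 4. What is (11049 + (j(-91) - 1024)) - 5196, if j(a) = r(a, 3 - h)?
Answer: 5284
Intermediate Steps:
r(Q, u) = -5*Q
j(a) = -5*a
(11049 + (j(-91) - 1024)) - 5196 = (11049 + (-5*(-91) - 1024)) - 5196 = (11049 + (455 - 1024)) - 5196 = (11049 - 569) - 5196 = 10480 - 5196 = 5284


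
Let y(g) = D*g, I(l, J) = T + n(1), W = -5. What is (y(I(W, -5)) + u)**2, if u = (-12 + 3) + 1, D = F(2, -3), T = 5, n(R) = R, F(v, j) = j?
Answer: 676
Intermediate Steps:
D = -3
I(l, J) = 6 (I(l, J) = 5 + 1 = 6)
y(g) = -3*g
u = -8 (u = -9 + 1 = -8)
(y(I(W, -5)) + u)**2 = (-3*6 - 8)**2 = (-18 - 8)**2 = (-26)**2 = 676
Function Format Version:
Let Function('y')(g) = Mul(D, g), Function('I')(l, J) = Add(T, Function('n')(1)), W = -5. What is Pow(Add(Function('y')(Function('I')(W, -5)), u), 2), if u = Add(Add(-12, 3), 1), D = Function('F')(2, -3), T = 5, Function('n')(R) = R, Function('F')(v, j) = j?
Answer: 676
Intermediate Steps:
D = -3
Function('I')(l, J) = 6 (Function('I')(l, J) = Add(5, 1) = 6)
Function('y')(g) = Mul(-3, g)
u = -8 (u = Add(-9, 1) = -8)
Pow(Add(Function('y')(Function('I')(W, -5)), u), 2) = Pow(Add(Mul(-3, 6), -8), 2) = Pow(Add(-18, -8), 2) = Pow(-26, 2) = 676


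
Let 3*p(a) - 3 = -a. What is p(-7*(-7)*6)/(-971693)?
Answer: 97/971693 ≈ 9.9826e-5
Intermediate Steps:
p(a) = 1 - a/3 (p(a) = 1 + (-a)/3 = 1 - a/3)
p(-7*(-7)*6)/(-971693) = (1 - (-7*(-7))*6/3)/(-971693) = (1 - 49*6/3)*(-1/971693) = (1 - ⅓*294)*(-1/971693) = (1 - 98)*(-1/971693) = -97*(-1/971693) = 97/971693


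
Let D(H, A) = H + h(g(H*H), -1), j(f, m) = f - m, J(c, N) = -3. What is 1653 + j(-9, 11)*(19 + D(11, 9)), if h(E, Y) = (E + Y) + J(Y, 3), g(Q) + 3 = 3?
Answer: 1133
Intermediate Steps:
g(Q) = 0 (g(Q) = -3 + 3 = 0)
h(E, Y) = -3 + E + Y (h(E, Y) = (E + Y) - 3 = -3 + E + Y)
D(H, A) = -4 + H (D(H, A) = H + (-3 + 0 - 1) = H - 4 = -4 + H)
1653 + j(-9, 11)*(19 + D(11, 9)) = 1653 + (-9 - 1*11)*(19 + (-4 + 11)) = 1653 + (-9 - 11)*(19 + 7) = 1653 - 20*26 = 1653 - 520 = 1133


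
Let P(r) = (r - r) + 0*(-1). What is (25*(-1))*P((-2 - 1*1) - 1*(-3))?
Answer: 0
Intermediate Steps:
P(r) = 0 (P(r) = 0 + 0 = 0)
(25*(-1))*P((-2 - 1*1) - 1*(-3)) = (25*(-1))*0 = -25*0 = 0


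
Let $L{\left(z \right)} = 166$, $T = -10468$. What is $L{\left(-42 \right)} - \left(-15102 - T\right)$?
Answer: $4800$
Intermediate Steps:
$L{\left(-42 \right)} - \left(-15102 - T\right) = 166 - \left(-15102 - -10468\right) = 166 - \left(-15102 + 10468\right) = 166 - -4634 = 166 + 4634 = 4800$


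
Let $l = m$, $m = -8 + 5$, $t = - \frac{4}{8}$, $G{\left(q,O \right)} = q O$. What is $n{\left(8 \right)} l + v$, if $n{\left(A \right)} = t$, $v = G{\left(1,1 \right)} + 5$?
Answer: $\frac{15}{2} \approx 7.5$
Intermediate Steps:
$G{\left(q,O \right)} = O q$
$v = 6$ ($v = 1 \cdot 1 + 5 = 1 + 5 = 6$)
$t = - \frac{1}{2}$ ($t = \left(-4\right) \frac{1}{8} = - \frac{1}{2} \approx -0.5$)
$m = -3$
$l = -3$
$n{\left(A \right)} = - \frac{1}{2}$
$n{\left(8 \right)} l + v = \left(- \frac{1}{2}\right) \left(-3\right) + 6 = \frac{3}{2} + 6 = \frac{15}{2}$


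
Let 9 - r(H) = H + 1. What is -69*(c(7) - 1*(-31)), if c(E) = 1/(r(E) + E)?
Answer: -17181/8 ≈ -2147.6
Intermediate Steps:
r(H) = 8 - H (r(H) = 9 - (H + 1) = 9 - (1 + H) = 9 + (-1 - H) = 8 - H)
c(E) = 1/8 (c(E) = 1/((8 - E) + E) = 1/8)
-69*(c(7) - 1*(-31)) = -69*(1/8 - 1*(-31)) = -69*(1/8 + 31) = -69*249/8 = -17181/8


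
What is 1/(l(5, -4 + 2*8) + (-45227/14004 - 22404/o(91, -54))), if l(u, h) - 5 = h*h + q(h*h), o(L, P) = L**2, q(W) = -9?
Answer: 115967124/15547126957 ≈ 0.0074591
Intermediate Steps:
l(u, h) = -4 + h**2 (l(u, h) = 5 + (h*h - 9) = 5 + (h**2 - 9) = 5 + (-9 + h**2) = -4 + h**2)
1/(l(5, -4 + 2*8) + (-45227/14004 - 22404/o(91, -54))) = 1/((-4 + (-4 + 2*8)**2) + (-45227/14004 - 22404/(91**2))) = 1/((-4 + (-4 + 16)**2) + (-45227*1/14004 - 22404/8281)) = 1/((-4 + 12**2) + (-45227/14004 - 22404*1/8281)) = 1/((-4 + 144) + (-45227/14004 - 22404/8281)) = 1/(140 - 688270403/115967124) = 1/(15547126957/115967124) = 115967124/15547126957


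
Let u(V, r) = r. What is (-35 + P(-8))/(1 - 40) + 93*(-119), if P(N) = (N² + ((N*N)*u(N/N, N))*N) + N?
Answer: -435730/39 ≈ -11173.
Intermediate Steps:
P(N) = N + N² + N⁴ (P(N) = (N² + ((N*N)*N)*N) + N = (N² + (N²*N)*N) + N = (N² + N³*N) + N = (N² + N⁴) + N = N + N² + N⁴)
(-35 + P(-8))/(1 - 40) + 93*(-119) = (-35 - 8*(1 - 8 + (-8)³))/(1 - 40) + 93*(-119) = (-35 - 8*(1 - 8 - 512))/(-39) - 11067 = (-35 - 8*(-519))*(-1/39) - 11067 = (-35 + 4152)*(-1/39) - 11067 = 4117*(-1/39) - 11067 = -4117/39 - 11067 = -435730/39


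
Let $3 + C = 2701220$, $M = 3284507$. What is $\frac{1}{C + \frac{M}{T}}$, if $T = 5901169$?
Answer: $\frac{5901169}{15940341307180} \approx 3.702 \cdot 10^{-7}$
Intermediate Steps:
$C = 2701217$ ($C = -3 + 2701220 = 2701217$)
$\frac{1}{C + \frac{M}{T}} = \frac{1}{2701217 + \frac{3284507}{5901169}} = \frac{1}{\frac{15940341307180}{5901169}} = \frac{5901169}{15940341307180}$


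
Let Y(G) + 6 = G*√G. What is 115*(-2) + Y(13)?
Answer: -236 + 13*√13 ≈ -189.13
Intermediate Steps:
Y(G) = -6 + G^(3/2) (Y(G) = -6 + G*√G = -6 + G^(3/2))
115*(-2) + Y(13) = 115*(-2) + (-6 + 13^(3/2)) = -230 + (-6 + 13*√13) = -236 + 13*√13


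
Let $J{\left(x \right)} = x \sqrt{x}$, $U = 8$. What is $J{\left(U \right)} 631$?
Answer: $10096 \sqrt{2} \approx 14278.0$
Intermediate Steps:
$J{\left(x \right)} = x^{\frac{3}{2}}$
$J{\left(U \right)} 631 = 8^{\frac{3}{2}} \cdot 631 = 16 \sqrt{2} \cdot 631 = 10096 \sqrt{2}$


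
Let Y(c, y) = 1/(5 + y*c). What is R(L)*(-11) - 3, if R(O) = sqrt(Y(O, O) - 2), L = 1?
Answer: -3 - 11*I*sqrt(66)/6 ≈ -3.0 - 14.894*I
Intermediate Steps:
Y(c, y) = 1/(5 + c*y)
R(O) = sqrt(-2 + 1/(5 + O**2)) (R(O) = sqrt(1/(5 + O*O) - 2) = sqrt(1/(5 + O**2) - 2) = sqrt(-2 + 1/(5 + O**2)))
R(L)*(-11) - 3 = sqrt((-9 - 2*1**2)/(5 + 1**2))*(-11) - 3 = sqrt((-9 - 2*1)/(5 + 1))*(-11) - 3 = sqrt((-9 - 2)/6)*(-11) - 3 = sqrt((1/6)*(-11))*(-11) - 3 = sqrt(-11/6)*(-11) - 3 = (I*sqrt(66)/6)*(-11) - 3 = -11*I*sqrt(66)/6 - 3 = -3 - 11*I*sqrt(66)/6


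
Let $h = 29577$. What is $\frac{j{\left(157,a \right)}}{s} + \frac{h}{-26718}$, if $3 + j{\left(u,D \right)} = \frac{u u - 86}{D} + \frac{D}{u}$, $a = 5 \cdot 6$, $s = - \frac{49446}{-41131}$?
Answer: $\frac{702751279811753}{1037062108980} \approx 677.64$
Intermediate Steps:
$s = \frac{49446}{41131}$ ($s = \left(-49446\right) \left(- \frac{1}{41131}\right) = \frac{49446}{41131} \approx 1.2022$)
$a = 30$
$j{\left(u,D \right)} = -3 + \frac{D}{u} + \frac{-86 + u^{2}}{D}$ ($j{\left(u,D \right)} = -3 + \left(\frac{u u - 86}{D} + \frac{D}{u}\right) = -3 + \left(\frac{u^{2} - 86}{D} + \frac{D}{u}\right) = -3 + \left(\frac{-86 + u^{2}}{D} + \frac{D}{u}\right) = -3 + \left(\frac{D}{u} + \frac{-86 + u^{2}}{D}\right) = -3 + \frac{D}{u} + \frac{-86 + u^{2}}{D}$)
$\frac{j{\left(157,a \right)}}{s} + \frac{h}{-26718} = \frac{-3 - \frac{86}{30} + \frac{30}{157} + \frac{157^{2}}{30}}{\frac{49446}{41131}} + \frac{29577}{-26718} = \left(-3 - \frac{43}{15} + 30 \cdot \frac{1}{157} + \frac{1}{30} \cdot 24649\right) \frac{41131}{49446} + 29577 \left(- \frac{1}{26718}\right) = \left(-3 - \frac{43}{15} + \frac{30}{157} + \frac{24649}{30}\right) \frac{41131}{49446} - \frac{9859}{8906} = \frac{3843161}{4710} \cdot \frac{41131}{49446} - \frac{9859}{8906} = \frac{158073055091}{232890660} - \frac{9859}{8906} = \frac{702751279811753}{1037062108980}$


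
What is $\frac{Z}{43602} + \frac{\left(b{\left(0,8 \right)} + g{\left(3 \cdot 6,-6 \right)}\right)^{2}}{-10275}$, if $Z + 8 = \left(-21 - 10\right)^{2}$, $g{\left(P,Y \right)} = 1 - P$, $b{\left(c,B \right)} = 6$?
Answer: $\frac{1505411}{149336850} \approx 0.010081$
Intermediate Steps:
$Z = 953$ ($Z = -8 + \left(-21 - 10\right)^{2} = -8 + \left(-31\right)^{2} = -8 + 961 = 953$)
$\frac{Z}{43602} + \frac{\left(b{\left(0,8 \right)} + g{\left(3 \cdot 6,-6 \right)}\right)^{2}}{-10275} = \frac{953}{43602} + \frac{\left(6 + \left(1 - 3 \cdot 6\right)\right)^{2}}{-10275} = 953 \cdot \frac{1}{43602} + \left(6 + \left(1 - 18\right)\right)^{2} \left(- \frac{1}{10275}\right) = \frac{953}{43602} + \left(6 + \left(1 - 18\right)\right)^{2} \left(- \frac{1}{10275}\right) = \frac{953}{43602} + \left(6 - 17\right)^{2} \left(- \frac{1}{10275}\right) = \frac{953}{43602} + \left(-11\right)^{2} \left(- \frac{1}{10275}\right) = \frac{953}{43602} + 121 \left(- \frac{1}{10275}\right) = \frac{953}{43602} - \frac{121}{10275} = \frac{1505411}{149336850}$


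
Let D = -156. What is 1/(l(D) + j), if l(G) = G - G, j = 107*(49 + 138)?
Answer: 1/20009 ≈ 4.9978e-5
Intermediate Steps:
j = 20009 (j = 107*187 = 20009)
l(G) = 0
1/(l(D) + j) = 1/(0 + 20009) = 1/20009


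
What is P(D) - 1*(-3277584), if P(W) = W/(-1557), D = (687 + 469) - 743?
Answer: 5103197875/1557 ≈ 3.2776e+6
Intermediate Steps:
D = 413 (D = 1156 - 743 = 413)
P(W) = -W/1557 (P(W) = W*(-1/1557) = -W/1557)
P(D) - 1*(-3277584) = -1/1557*413 - 1*(-3277584) = -413/1557 + 3277584 = 5103197875/1557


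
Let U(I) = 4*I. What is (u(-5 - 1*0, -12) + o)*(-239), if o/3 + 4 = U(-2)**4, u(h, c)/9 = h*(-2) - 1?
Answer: -2953323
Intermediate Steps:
u(h, c) = -9 - 18*h (u(h, c) = 9*(h*(-2) - 1) = 9*(-2*h - 1) = 9*(-1 - 2*h) = -9 - 18*h)
o = 12276 (o = -12 + 3*(4*(-2))**4 = -12 + 3*(-8)**4 = -12 + 3*4096 = -12 + 12288 = 12276)
(u(-5 - 1*0, -12) + o)*(-239) = ((-9 - 18*(-5 - 1*0)) + 12276)*(-239) = ((-9 - 18*(-5 + 0)) + 12276)*(-239) = ((-9 - 18*(-5)) + 12276)*(-239) = ((-9 + 90) + 12276)*(-239) = (81 + 12276)*(-239) = 12357*(-239) = -2953323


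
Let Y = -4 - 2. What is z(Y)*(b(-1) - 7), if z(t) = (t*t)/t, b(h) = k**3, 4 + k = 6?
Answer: -6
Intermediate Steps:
k = 2 (k = -4 + 6 = 2)
b(h) = 8 (b(h) = 2**3 = 8)
Y = -6
z(t) = t (z(t) = t**2/t = t)
z(Y)*(b(-1) - 7) = -6*(8 - 7) = -6*1 = -6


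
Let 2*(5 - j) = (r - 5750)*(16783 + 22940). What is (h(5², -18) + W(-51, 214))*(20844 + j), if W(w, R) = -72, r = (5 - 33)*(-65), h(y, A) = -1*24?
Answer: -7495348224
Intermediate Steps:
h(y, A) = -24
r = 1820 (r = -28*(-65) = 1820)
j = 78055700 (j = 5 - (1820 - 5750)*(16783 + 22940)/2 = 5 - (-1965)*39723 = 5 - ½*(-156111390) = 5 + 78055695 = 78055700)
(h(5², -18) + W(-51, 214))*(20844 + j) = (-24 - 72)*(20844 + 78055700) = -96*78076544 = -7495348224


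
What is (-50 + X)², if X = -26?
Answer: 5776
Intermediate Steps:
(-50 + X)² = (-50 - 26)² = (-76)² = 5776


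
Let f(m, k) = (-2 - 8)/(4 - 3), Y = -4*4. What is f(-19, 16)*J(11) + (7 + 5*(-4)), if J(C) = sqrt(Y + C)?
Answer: -13 - 10*I*sqrt(5) ≈ -13.0 - 22.361*I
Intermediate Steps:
Y = -16
J(C) = sqrt(-16 + C)
f(m, k) = -10 (f(m, k) = -10/1 = -10*1 = -10)
f(-19, 16)*J(11) + (7 + 5*(-4)) = -10*sqrt(-16 + 11) + (7 + 5*(-4)) = -10*I*sqrt(5) + (7 - 20) = -10*I*sqrt(5) - 13 = -13 - 10*I*sqrt(5)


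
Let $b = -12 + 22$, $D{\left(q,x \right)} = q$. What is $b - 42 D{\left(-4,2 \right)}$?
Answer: $178$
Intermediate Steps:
$b = 10$
$b - 42 D{\left(-4,2 \right)} = 10 - -168 = 10 + 168 = 178$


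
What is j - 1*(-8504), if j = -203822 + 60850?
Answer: -134468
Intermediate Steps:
j = -142972
j - 1*(-8504) = -142972 - 1*(-8504) = -142972 + 8504 = -134468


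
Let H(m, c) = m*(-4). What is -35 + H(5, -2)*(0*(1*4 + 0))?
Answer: -35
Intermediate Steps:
H(m, c) = -4*m
-35 + H(5, -2)*(0*(1*4 + 0)) = -35 + (-4*5)*(0*(1*4 + 0)) = -35 - 0*(4 + 0) = -35 - 0*4 = -35 - 20*0 = -35 + 0 = -35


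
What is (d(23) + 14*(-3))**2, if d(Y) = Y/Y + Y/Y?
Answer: 1600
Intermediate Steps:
d(Y) = 2 (d(Y) = 1 + 1 = 2)
(d(23) + 14*(-3))**2 = (2 + 14*(-3))**2 = (2 - 42)**2 = (-40)**2 = 1600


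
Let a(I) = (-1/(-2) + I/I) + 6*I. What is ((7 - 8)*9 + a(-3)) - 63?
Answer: -177/2 ≈ -88.500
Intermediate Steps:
a(I) = 3/2 + 6*I (a(I) = (-1*(-1/2) + 1) + 6*I = (1/2 + 1) + 6*I = 3/2 + 6*I)
((7 - 8)*9 + a(-3)) - 63 = ((7 - 8)*9 + (3/2 + 6*(-3))) - 63 = (-1*9 + (3/2 - 18)) - 63 = (-9 - 33/2) - 63 = -51/2 - 63 = -177/2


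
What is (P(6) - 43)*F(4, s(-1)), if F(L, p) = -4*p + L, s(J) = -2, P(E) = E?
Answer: -444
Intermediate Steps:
F(L, p) = L - 4*p
(P(6) - 43)*F(4, s(-1)) = (6 - 43)*(4 - 4*(-2)) = -37*(4 + 8) = -37*12 = -444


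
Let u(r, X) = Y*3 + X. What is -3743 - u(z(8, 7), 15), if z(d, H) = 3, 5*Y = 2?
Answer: -18796/5 ≈ -3759.2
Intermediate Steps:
Y = ⅖ (Y = (⅕)*2 = ⅖ ≈ 0.40000)
u(r, X) = 6/5 + X (u(r, X) = (⅖)*3 + X = 6/5 + X)
-3743 - u(z(8, 7), 15) = -3743 - (6/5 + 15) = -3743 - 1*81/5 = -3743 - 81/5 = -18796/5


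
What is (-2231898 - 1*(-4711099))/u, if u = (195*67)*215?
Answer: 37003/41925 ≈ 0.88260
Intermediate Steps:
u = 2808975 (u = 13065*215 = 2808975)
(-2231898 - 1*(-4711099))/u = (-2231898 - 1*(-4711099))/2808975 = (-2231898 + 4711099)*(1/2808975) = 2479201*(1/2808975) = 37003/41925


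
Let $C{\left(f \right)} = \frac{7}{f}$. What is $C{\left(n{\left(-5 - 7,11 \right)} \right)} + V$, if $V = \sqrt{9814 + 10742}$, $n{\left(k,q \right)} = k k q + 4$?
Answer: $\frac{7}{1588} + 6 \sqrt{571} \approx 143.38$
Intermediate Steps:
$n{\left(k,q \right)} = 4 + q k^{2}$ ($n{\left(k,q \right)} = k^{2} q + 4 = q k^{2} + 4 = 4 + q k^{2}$)
$V = 6 \sqrt{571}$ ($V = \sqrt{20556} = 6 \sqrt{571} \approx 143.37$)
$C{\left(n{\left(-5 - 7,11 \right)} \right)} + V = \frac{7}{4 + 11 \left(-5 - 7\right)^{2}} + 6 \sqrt{571} = \frac{7}{4 + 11 \left(-12\right)^{2}} + 6 \sqrt{571} = \frac{7}{4 + 11 \cdot 144} + 6 \sqrt{571} = \frac{7}{4 + 1584} + 6 \sqrt{571} = \frac{7}{1588} + 6 \sqrt{571}$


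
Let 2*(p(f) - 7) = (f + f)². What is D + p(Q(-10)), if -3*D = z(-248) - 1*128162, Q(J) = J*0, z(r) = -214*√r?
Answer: 128183/3 + 428*I*√62/3 ≈ 42728.0 + 1123.4*I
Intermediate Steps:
Q(J) = 0
p(f) = 7 + 2*f² (p(f) = 7 + (f + f)²/2 = 7 + (2*f)²/2 = 7 + (4*f²)/2 = 7 + 2*f²)
D = 128162/3 + 428*I*√62/3 (D = -(-428*I*√62 - 1*128162)/3 = -(-428*I*√62 - 128162)/3 = -(-128162 - 428*I*√62)/3 = 128162/3 + 428*I*√62/3 ≈ 42721.0 + 1123.4*I)
D + p(Q(-10)) = (128162/3 + 428*I*√62/3) + (7 + 2*0²) = (128162/3 + 428*I*√62/3) + (7 + 2*0) = (128162/3 + 428*I*√62/3) + (7 + 0) = (128162/3 + 428*I*√62/3) + 7 = 128183/3 + 428*I*√62/3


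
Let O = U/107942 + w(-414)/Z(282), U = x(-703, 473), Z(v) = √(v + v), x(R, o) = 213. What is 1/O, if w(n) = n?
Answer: -360202454/55472673497223 - 267983933372*√141/55472673497223 ≈ -0.057370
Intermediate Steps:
Z(v) = √2*√v (Z(v) = √(2*v) = √2*√v)
U = 213
O = 213/107942 - 69*√141/47 (O = 213/107942 - 414*√141/282 = 213*(1/107942) - 414*√141/282 = 213/107942 - 69*√141/47 ≈ -17.431)
1/O = 1/(213/107942 - 69*√141/47)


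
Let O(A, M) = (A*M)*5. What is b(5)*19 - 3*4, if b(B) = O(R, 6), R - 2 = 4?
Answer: 3408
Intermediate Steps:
R = 6 (R = 2 + 4 = 6)
O(A, M) = 5*A*M
b(B) = 180 (b(B) = 5*6*6 = 180)
b(5)*19 - 3*4 = 180*19 - 3*4 = 3420 - 12 = 3408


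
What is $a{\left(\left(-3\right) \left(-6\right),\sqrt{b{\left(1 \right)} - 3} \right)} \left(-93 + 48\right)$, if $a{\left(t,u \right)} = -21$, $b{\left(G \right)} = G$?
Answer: $945$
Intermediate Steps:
$a{\left(\left(-3\right) \left(-6\right),\sqrt{b{\left(1 \right)} - 3} \right)} \left(-93 + 48\right) = - 21 \left(-93 + 48\right) = \left(-21\right) \left(-45\right) = 945$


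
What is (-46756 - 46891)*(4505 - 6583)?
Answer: 194598466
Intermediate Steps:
(-46756 - 46891)*(4505 - 6583) = -93647*(-2078) = 194598466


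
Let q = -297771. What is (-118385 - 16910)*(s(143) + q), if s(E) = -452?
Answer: 40348080785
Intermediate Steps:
(-118385 - 16910)*(s(143) + q) = (-118385 - 16910)*(-452 - 297771) = -135295*(-298223) = 40348080785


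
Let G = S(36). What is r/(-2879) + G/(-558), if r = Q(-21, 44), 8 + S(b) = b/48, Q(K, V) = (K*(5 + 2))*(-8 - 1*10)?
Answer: -5822381/6425928 ≈ -0.90608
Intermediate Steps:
Q(K, V) = -126*K (Q(K, V) = (K*7)*(-8 - 10) = (7*K)*(-18) = -126*K)
S(b) = -8 + b/48
G = -29/4 (G = -8 + (1/48)*36 = -8 + 3/4 = -29/4 ≈ -7.2500)
r = 2646 (r = -126*(-21) = 2646)
r/(-2879) + G/(-558) = 2646/(-2879) - 29/4/(-558) = 2646*(-1/2879) - 29/4*(-1/558) = -2646/2879 + 29/2232 = -5822381/6425928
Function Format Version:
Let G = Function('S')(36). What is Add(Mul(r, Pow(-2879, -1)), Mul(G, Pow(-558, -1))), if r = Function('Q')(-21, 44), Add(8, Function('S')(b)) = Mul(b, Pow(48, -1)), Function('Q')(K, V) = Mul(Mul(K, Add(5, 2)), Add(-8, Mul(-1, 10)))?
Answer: Rational(-5822381, 6425928) ≈ -0.90608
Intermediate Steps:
Function('Q')(K, V) = Mul(-126, K) (Function('Q')(K, V) = Mul(Mul(K, 7), Add(-8, -10)) = Mul(Mul(7, K), -18) = Mul(-126, K))
Function('S')(b) = Add(-8, Mul(Rational(1, 48), b)) (Function('S')(b) = Add(-8, Mul(b, Pow(48, -1))) = Add(-8, Mul(b, Rational(1, 48))) = Add(-8, Mul(Rational(1, 48), b)))
G = Rational(-29, 4) (G = Add(-8, Mul(Rational(1, 48), 36)) = Add(-8, Rational(3, 4)) = Rational(-29, 4) ≈ -7.2500)
r = 2646 (r = Mul(-126, -21) = 2646)
Add(Mul(r, Pow(-2879, -1)), Mul(G, Pow(-558, -1))) = Add(Mul(2646, Pow(-2879, -1)), Mul(Rational(-29, 4), Pow(-558, -1))) = Add(Mul(2646, Rational(-1, 2879)), Mul(Rational(-29, 4), Rational(-1, 558))) = Add(Rational(-2646, 2879), Rational(29, 2232)) = Rational(-5822381, 6425928)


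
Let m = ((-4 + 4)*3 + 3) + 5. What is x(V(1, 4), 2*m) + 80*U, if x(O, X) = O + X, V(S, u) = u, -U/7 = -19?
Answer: 10660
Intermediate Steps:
U = 133 (U = -7*(-19) = 133)
m = 8 (m = (0*3 + 3) + 5 = (0 + 3) + 5 = 3 + 5 = 8)
x(V(1, 4), 2*m) + 80*U = (4 + 2*8) + 80*133 = (4 + 16) + 10640 = 20 + 10640 = 10660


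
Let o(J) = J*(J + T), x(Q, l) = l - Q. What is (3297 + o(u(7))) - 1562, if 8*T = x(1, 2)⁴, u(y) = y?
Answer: 14279/8 ≈ 1784.9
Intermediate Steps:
T = ⅛ (T = (2 - 1*1)⁴/8 = (2 - 1)⁴/8 = (⅛)*1⁴ = (⅛)*1 = ⅛ ≈ 0.12500)
o(J) = J*(⅛ + J) (o(J) = J*(J + ⅛) = J*(⅛ + J))
(3297 + o(u(7))) - 1562 = (3297 + 7*(⅛ + 7)) - 1562 = (3297 + 7*(57/8)) - 1562 = (3297 + 399/8) - 1562 = 26775/8 - 1562 = 14279/8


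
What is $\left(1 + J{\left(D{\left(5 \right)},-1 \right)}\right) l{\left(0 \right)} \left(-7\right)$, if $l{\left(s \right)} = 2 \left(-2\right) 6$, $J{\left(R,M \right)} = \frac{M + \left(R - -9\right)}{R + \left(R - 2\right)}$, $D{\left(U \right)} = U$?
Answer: $441$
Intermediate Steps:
$J{\left(R,M \right)} = \frac{9 + M + R}{-2 + 2 R}$ ($J{\left(R,M \right)} = \frac{M + \left(R + 9\right)}{R + \left(-2 + R\right)} = \frac{M + \left(9 + R\right)}{-2 + 2 R} = \frac{9 + M + R}{-2 + 2 R}$)
$l{\left(s \right)} = -24$ ($l{\left(s \right)} = \left(-4\right) 6 = -24$)
$\left(1 + J{\left(D{\left(5 \right)},-1 \right)}\right) l{\left(0 \right)} \left(-7\right) = \left(1 + \frac{9 - 1 + 5}{2 \left(-1 + 5\right)}\right) \left(-24\right) \left(-7\right) = \left(1 + \frac{1}{2} \cdot \frac{1}{4} \cdot 13\right) \left(-24\right) \left(-7\right) = \left(1 + \frac{13}{8}\right) \left(-24\right) \left(-7\right) = \frac{21}{8} \left(-24\right) \left(-7\right) = \left(-63\right) \left(-7\right) = 441$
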